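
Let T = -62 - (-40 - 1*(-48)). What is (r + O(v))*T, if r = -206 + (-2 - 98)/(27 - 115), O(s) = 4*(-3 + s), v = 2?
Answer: 160825/11 ≈ 14620.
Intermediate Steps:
O(s) = -12 + 4*s
r = -4507/22 (r = -206 - 100/(-88) = -206 - 100*(-1/88) = -206 + 25/22 = -4507/22 ≈ -204.86)
T = -70 (T = -62 - (-40 + 48) = -62 - 1*8 = -62 - 8 = -70)
(r + O(v))*T = (-4507/22 + (-12 + 4*2))*(-70) = (-4507/22 + (-12 + 8))*(-70) = (-4507/22 - 4)*(-70) = -4595/22*(-70) = 160825/11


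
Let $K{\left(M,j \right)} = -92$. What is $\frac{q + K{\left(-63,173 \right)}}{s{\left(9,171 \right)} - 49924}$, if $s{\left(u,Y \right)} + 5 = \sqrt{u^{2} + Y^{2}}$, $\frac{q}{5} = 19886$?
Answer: $- \frac{1653282334}{830958573} - \frac{99338 \sqrt{362}}{276986191} \approx -1.9964$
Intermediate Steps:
$q = 99430$ ($q = 5 \cdot 19886 = 99430$)
$s{\left(u,Y \right)} = -5 + \sqrt{Y^{2} + u^{2}}$ ($s{\left(u,Y \right)} = -5 + \sqrt{u^{2} + Y^{2}} = -5 + \sqrt{Y^{2} + u^{2}}$)
$\frac{q + K{\left(-63,173 \right)}}{s{\left(9,171 \right)} - 49924} = \frac{99430 - 92}{\left(-5 + \sqrt{171^{2} + 9^{2}}\right) - 49924} = \frac{99338}{\left(-5 + \sqrt{29241 + 81}\right) - 49924} = \frac{99338}{\left(-5 + \sqrt{29322}\right) - 49924} = \frac{99338}{\left(-5 + 9 \sqrt{362}\right) - 49924} = \frac{99338}{-49929 + 9 \sqrt{362}}$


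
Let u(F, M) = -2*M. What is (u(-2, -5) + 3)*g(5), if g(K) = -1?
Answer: -13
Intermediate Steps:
(u(-2, -5) + 3)*g(5) = (-2*(-5) + 3)*(-1) = (10 + 3)*(-1) = 13*(-1) = -13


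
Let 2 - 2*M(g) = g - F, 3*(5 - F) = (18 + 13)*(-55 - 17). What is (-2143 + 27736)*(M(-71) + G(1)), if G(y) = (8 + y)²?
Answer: 12591756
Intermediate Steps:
F = 749 (F = 5 - (18 + 13)*(-55 - 17)/3 = 5 - 31*(-72)/3 = 5 - ⅓*(-2232) = 5 + 744 = 749)
M(g) = 751/2 - g/2 (M(g) = 1 - (g - 1*749)/2 = 1 - (g - 749)/2 = 1 - (-749 + g)/2 = 1 + (749/2 - g/2) = 751/2 - g/2)
(-2143 + 27736)*(M(-71) + G(1)) = (-2143 + 27736)*((751/2 - ½*(-71)) + (8 + 1)²) = 25593*((751/2 + 71/2) + 9²) = 25593*(411 + 81) = 25593*492 = 12591756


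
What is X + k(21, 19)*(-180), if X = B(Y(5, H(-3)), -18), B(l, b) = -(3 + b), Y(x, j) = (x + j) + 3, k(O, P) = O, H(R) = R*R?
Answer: -3765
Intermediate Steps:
H(R) = R²
Y(x, j) = 3 + j + x (Y(x, j) = (j + x) + 3 = 3 + j + x)
B(l, b) = -3 - b
X = 15 (X = -3 - 1*(-18) = -3 + 18 = 15)
X + k(21, 19)*(-180) = 15 + 21*(-180) = 15 - 3780 = -3765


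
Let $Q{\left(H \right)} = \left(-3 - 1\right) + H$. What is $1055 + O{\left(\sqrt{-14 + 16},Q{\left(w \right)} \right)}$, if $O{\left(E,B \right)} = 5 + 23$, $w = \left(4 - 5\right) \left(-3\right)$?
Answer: $1083$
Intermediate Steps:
$w = 3$ ($w = \left(4 - 5\right) \left(-3\right) = \left(-1\right) \left(-3\right) = 3$)
$Q{\left(H \right)} = -4 + H$
$O{\left(E,B \right)} = 28$
$1055 + O{\left(\sqrt{-14 + 16},Q{\left(w \right)} \right)} = 1055 + 28 = 1083$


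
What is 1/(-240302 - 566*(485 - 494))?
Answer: -1/235208 ≈ -4.2516e-6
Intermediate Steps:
1/(-240302 - 566*(485 - 494)) = 1/(-240302 - 566*(-9)) = 1/(-240302 + 5094) = 1/(-235208) = -1/235208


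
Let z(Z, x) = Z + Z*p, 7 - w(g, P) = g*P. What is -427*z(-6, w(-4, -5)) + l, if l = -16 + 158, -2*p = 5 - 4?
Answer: 1423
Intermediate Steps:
p = -1/2 (p = -(5 - 4)/2 = -1/2*1 = -1/2 ≈ -0.50000)
w(g, P) = 7 - P*g (w(g, P) = 7 - g*P = 7 - P*g)
l = 142
z(Z, x) = Z/2 (z(Z, x) = Z + Z*(-1/2) = Z - Z/2 = Z/2)
-427*z(-6, w(-4, -5)) + l = -427*(-6)/2 + 142 = -427*(-3) + 142 = 1281 + 142 = 1423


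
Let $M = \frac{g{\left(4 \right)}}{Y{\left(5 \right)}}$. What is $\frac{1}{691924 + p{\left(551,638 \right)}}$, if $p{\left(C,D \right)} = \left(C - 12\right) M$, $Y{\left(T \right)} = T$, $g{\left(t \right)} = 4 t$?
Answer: $\frac{5}{3468244} \approx 1.4417 \cdot 10^{-6}$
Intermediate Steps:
$M = \frac{16}{5}$ ($M = \frac{4 \cdot 4}{5} = 16 \cdot \frac{1}{5} = \frac{16}{5} \approx 3.2$)
$p{\left(C,D \right)} = - \frac{192}{5} + \frac{16 C}{5}$ ($p{\left(C,D \right)} = \left(C - 12\right) \frac{16}{5} = \left(-12 + C\right) \frac{16}{5} = - \frac{192}{5} + \frac{16 C}{5}$)
$\frac{1}{691924 + p{\left(551,638 \right)}} = \frac{1}{691924 + \left(- \frac{192}{5} + \frac{16}{5} \cdot 551\right)} = \frac{1}{691924 + \left(- \frac{192}{5} + \frac{8816}{5}\right)} = \frac{1}{691924 + \frac{8624}{5}} = \frac{1}{\frac{3468244}{5}} = \frac{5}{3468244}$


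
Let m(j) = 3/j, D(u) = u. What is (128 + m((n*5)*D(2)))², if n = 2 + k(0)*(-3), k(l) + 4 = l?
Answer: 321233929/19600 ≈ 16390.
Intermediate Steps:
k(l) = -4 + l
n = 14 (n = 2 + (-4 + 0)*(-3) = 2 - 4*(-3) = 2 + 12 = 14)
(128 + m((n*5)*D(2)))² = (128 + 3/(((14*5)*2)))² = (128 + 3/((70*2)))² = (128 + 3/140)² = (17923/140)² = 321233929/19600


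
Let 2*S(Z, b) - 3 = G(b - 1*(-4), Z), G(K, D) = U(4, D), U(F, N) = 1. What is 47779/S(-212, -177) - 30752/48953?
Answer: 2338863883/97906 ≈ 23889.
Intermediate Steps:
G(K, D) = 1
S(Z, b) = 2 (S(Z, b) = 3/2 + (½)*1 = 3/2 + ½ = 2)
47779/S(-212, -177) - 30752/48953 = 47779/2 - 30752/48953 = 2338863883/97906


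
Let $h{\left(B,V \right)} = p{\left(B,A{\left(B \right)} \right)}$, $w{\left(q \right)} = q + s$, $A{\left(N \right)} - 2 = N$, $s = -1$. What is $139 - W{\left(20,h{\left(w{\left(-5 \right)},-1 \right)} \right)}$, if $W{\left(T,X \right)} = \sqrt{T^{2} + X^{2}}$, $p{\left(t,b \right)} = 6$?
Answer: $139 - 2 \sqrt{109} \approx 118.12$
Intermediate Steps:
$A{\left(N \right)} = 2 + N$
$w{\left(q \right)} = -1 + q$ ($w{\left(q \right)} = q - 1 = -1 + q$)
$h{\left(B,V \right)} = 6$
$139 - W{\left(20,h{\left(w{\left(-5 \right)},-1 \right)} \right)} = 139 - \sqrt{20^{2} + 6^{2}} = 139 - \sqrt{400 + 36} = 139 - \sqrt{436} = 139 - 2 \sqrt{109}$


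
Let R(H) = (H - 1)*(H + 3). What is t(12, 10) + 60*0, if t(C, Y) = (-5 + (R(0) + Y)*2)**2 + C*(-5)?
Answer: 21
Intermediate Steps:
R(H) = (-1 + H)*(3 + H)
t(C, Y) = (-11 + 2*Y)**2 - 5*C (t(C, Y) = (-5 + ((-3 + 0**2 + 2*0) + Y)*2)**2 + C*(-5) = (-5 + ((-3 + 0 + 0) + Y)*2)**2 - 5*C = (-5 + (-3 + Y)*2)**2 - 5*C = (-5 + (-6 + 2*Y))**2 - 5*C = (-11 + 2*Y)**2 - 5*C)
t(12, 10) + 60*0 = ((-11 + 2*10)**2 - 5*12) + 60*0 = ((-11 + 20)**2 - 60) + 0 = (9**2 - 60) + 0 = (81 - 60) + 0 = 21 + 0 = 21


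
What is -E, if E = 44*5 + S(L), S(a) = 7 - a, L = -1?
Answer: -228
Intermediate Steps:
E = 228 (E = 44*5 + (7 - 1*(-1)) = 220 + (7 + 1) = 220 + 8 = 228)
-E = -1*228 = -228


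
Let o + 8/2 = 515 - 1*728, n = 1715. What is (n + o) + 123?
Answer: 1621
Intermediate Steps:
o = -217 (o = -4 + (515 - 1*728) = -4 + (515 - 728) = -4 - 213 = -217)
(n + o) + 123 = (1715 - 217) + 123 = 1498 + 123 = 1621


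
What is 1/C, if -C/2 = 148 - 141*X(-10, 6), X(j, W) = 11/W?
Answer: 1/221 ≈ 0.0045249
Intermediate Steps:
C = 221 (C = -2*(148 - 1551/6) = -2*(148 - 141*11/6) = -2*(148 - 517/2) = -2*(-221/2) = 221)
1/C = 1/221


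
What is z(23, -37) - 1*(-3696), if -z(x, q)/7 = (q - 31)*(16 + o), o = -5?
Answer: 8932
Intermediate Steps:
z(x, q) = 2387 - 77*q (z(x, q) = -7*(q - 31)*(16 - 5) = -7*(-31 + q)*11 = -7*(-341 + 11*q) = 2387 - 77*q)
z(23, -37) - 1*(-3696) = (2387 - 77*(-37)) - 1*(-3696) = (2387 + 2849) + 3696 = 5236 + 3696 = 8932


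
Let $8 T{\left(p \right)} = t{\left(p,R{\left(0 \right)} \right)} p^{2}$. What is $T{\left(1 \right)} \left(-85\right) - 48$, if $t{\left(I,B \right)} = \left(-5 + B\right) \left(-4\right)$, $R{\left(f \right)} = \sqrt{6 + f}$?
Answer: $- \frac{521}{2} + \frac{85 \sqrt{6}}{2} \approx -156.4$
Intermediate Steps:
$t{\left(I,B \right)} = 20 - 4 B$
$T{\left(p \right)} = \frac{p^{2} \left(20 - 4 \sqrt{6}\right)}{8}$ ($T{\left(p \right)} = \frac{\left(20 - 4 \sqrt{6 + 0}\right) p^{2}}{8} = \frac{\left(20 - 4 \sqrt{6}\right) p^{2}}{8} = \frac{p^{2} \left(20 - 4 \sqrt{6}\right)}{8}$)
$T{\left(1 \right)} \left(-85\right) - 48 = \frac{1^{2} \left(5 - \sqrt{6}\right)}{2} \left(-85\right) - 48 = \frac{1}{2} \cdot 1 \left(5 - \sqrt{6}\right) \left(-85\right) - 48 = \left(\frac{5}{2} - \frac{\sqrt{6}}{2}\right) \left(-85\right) - 48 = \left(- \frac{425}{2} + \frac{85 \sqrt{6}}{2}\right) - 48 = - \frac{521}{2} + \frac{85 \sqrt{6}}{2}$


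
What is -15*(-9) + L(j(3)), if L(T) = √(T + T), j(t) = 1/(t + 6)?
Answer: 135 + √2/3 ≈ 135.47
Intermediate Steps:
j(t) = 1/(6 + t)
L(T) = √2*√T (L(T) = √(2*T) = √2*√T)
-15*(-9) + L(j(3)) = -15*(-9) + √2*√(1/(6 + 3)) = 135 + √2*√(1/9) = 135 + √2*√(⅑) = 135 + √2*(⅓) = 135 + √2/3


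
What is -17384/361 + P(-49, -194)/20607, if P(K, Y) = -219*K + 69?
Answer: -118111096/2479709 ≈ -47.631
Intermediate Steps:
P(K, Y) = 69 - 219*K
-17384/361 + P(-49, -194)/20607 = -17384/361 + (69 - 219*(-49))/20607 = -17384*1/361 + (69 + 10731)*(1/20607) = -17384/361 + 10800*(1/20607) = -17384/361 + 3600/6869 = -118111096/2479709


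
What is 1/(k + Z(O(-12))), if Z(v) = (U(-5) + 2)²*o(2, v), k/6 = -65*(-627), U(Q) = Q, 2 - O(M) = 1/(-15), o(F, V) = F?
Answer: 1/244548 ≈ 4.0892e-6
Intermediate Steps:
O(M) = 31/15 (O(M) = 2 - 1/(-15) = 2 - 1*(-1/15) = 2 + 1/15 = 31/15)
k = 244530 (k = 6*(-65*(-627)) = 6*40755 = 244530)
Z(v) = 18 (Z(v) = (-5 + 2)²*2 = (-3)²*2 = 9*2 = 18)
1/(k + Z(O(-12))) = 1/(244530 + 18) = 1/244548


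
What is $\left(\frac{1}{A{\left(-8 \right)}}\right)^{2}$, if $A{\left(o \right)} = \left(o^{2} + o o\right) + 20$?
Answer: $\frac{1}{21904} \approx 4.5654 \cdot 10^{-5}$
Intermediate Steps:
$A{\left(o \right)} = 20 + 2 o^{2}$ ($A{\left(o \right)} = \left(o^{2} + o^{2}\right) + 20 = 2 o^{2} + 20 = 20 + 2 o^{2}$)
$\left(\frac{1}{A{\left(-8 \right)}}\right)^{2} = \left(\frac{1}{20 + 2 \left(-8\right)^{2}}\right)^{2} = \left(\frac{1}{20 + 2 \cdot 64}\right)^{2} = \left(\frac{1}{20 + 128}\right)^{2} = \left(\frac{1}{148}\right)^{2} = \frac{1}{21904}$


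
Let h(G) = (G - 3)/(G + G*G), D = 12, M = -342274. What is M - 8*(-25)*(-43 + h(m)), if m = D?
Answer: -4561212/13 ≈ -3.5086e+5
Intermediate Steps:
m = 12
h(G) = (-3 + G)/(G + G**2)
M - 8*(-25)*(-43 + h(m)) = -342274 - 8*(-25)*(-43 + (-3 + 12)/(12*(1 + 12))) = -342274 - (-200)*(-43 + (1/12)*9/13) = -342274 - (-200)*(-43 + (1/12)*(1/13)*9) = -342274 - (-200)*(-43 + 3/52) = -342274 - (-200)*(-2233)/52 = -342274 - 1*111650/13 = -342274 - 111650/13 = -4561212/13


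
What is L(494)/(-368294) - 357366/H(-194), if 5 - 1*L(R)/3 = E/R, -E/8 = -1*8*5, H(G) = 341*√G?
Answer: -3225/90968618 + 178683*I*√194/33077 ≈ -3.5452e-5 + 75.242*I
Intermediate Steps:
E = 320 (E = -8*(-1*8)*5 = -(-64)*5 = -8*(-40) = 320)
L(R) = 15 - 960/R
L(494)/(-368294) - 357366/H(-194) = (15 - 960/494)/(-368294) - 357366*(-I*√194/66154) = (15 - 960*1/494)*(-1/368294) - 357366*(-I*√194/66154) = (15 - 480/247)*(-1/368294) - 357366*(-I*√194/66154) = (3225/247)*(-1/368294) - (-178683)*I*√194/33077 = -3225/90968618 + 178683*I*√194/33077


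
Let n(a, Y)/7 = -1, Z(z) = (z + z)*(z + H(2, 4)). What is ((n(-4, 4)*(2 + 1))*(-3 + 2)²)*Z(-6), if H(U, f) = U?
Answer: -1008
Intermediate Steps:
Z(z) = 2*z*(2 + z) (Z(z) = (z + z)*(z + 2) = (2*z)*(2 + z) = 2*z*(2 + z))
n(a, Y) = -7 (n(a, Y) = 7*(-1) = -7)
((n(-4, 4)*(2 + 1))*(-3 + 2)²)*Z(-6) = ((-7*(2 + 1))*(-3 + 2)²)*(2*(-6)*(2 - 6)) = (-7*3*(-1)²)*(2*(-6)*(-4)) = -21*1*48 = -21*48 = -1008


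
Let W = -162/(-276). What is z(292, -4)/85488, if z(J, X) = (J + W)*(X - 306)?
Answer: -2086145/1966224 ≈ -1.0610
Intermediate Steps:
W = 27/46 (W = -162*(-1/276) = 27/46 ≈ 0.58696)
z(J, X) = (-306 + X)*(27/46 + J) (z(J, X) = (J + 27/46)*(X - 306) = (27/46 + J)*(-306 + X) = (-306 + X)*(27/46 + J))
z(292, -4)/85488 = (-4131/23 - 306*292 + (27/46)*(-4) + 292*(-4))/85488 = (-4131/23 - 89352 - 54/23 - 1168)*(1/85488) = -2086145/23*1/85488 = -2086145/1966224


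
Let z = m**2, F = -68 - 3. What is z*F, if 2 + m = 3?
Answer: -71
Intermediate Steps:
m = 1 (m = -2 + 3 = 1)
F = -71
z = 1 (z = 1**2 = 1)
z*F = 1*(-71) = -71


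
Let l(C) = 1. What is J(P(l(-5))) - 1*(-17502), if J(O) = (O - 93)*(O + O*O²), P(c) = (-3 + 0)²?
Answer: -44490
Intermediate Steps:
P(c) = 9 (P(c) = (-3)² = 9)
J(O) = (-93 + O)*(O + O³)
J(P(l(-5))) - 1*(-17502) = 9*(-93 + 9 + 9³ - 93*9²) - 1*(-17502) = 9*(-93 + 9 + 729 - 93*81) + 17502 = 9*(-93 + 9 + 729 - 7533) + 17502 = 9*(-6888) + 17502 = -61992 + 17502 = -44490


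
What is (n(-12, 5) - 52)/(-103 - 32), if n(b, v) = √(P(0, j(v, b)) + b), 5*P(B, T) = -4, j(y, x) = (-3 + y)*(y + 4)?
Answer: 52/135 - 8*I*√5/675 ≈ 0.38519 - 0.026502*I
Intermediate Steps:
j(y, x) = (-3 + y)*(4 + y)
P(B, T) = -⅘ (P(B, T) = (⅕)*(-4) = -⅘)
n(b, v) = √(-⅘ + b)
(n(-12, 5) - 52)/(-103 - 32) = (√(-20 + 25*(-12))/5 - 52)/(-103 - 32) = (√(-20 - 300)/5 - 52)/(-135) = -(√(-320)/5 - 52)/135 = -((8*I*√5)/5 - 52)/135 = -(8*I*√5/5 - 52)/135 = -(-52 + 8*I*√5/5)/135 = 52/135 - 8*I*√5/675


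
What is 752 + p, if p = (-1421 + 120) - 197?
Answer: -746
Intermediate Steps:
p = -1498 (p = -1301 - 197 = -1498)
752 + p = 752 - 1498 = -746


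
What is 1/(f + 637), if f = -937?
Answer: -1/300 ≈ -0.0033333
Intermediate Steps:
1/(f + 637) = 1/(-937 + 637) = 1/(-300) = -1/300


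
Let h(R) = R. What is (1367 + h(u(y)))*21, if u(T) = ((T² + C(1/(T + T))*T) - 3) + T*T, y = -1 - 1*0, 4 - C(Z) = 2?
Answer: 28644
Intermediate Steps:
C(Z) = 2 (C(Z) = 4 - 1*2 = 4 - 2 = 2)
y = -1 (y = -1 + 0 = -1)
u(T) = -3 + 2*T + 2*T² (u(T) = ((T² + 2*T) - 3) + T*T = (-3 + T² + 2*T) + T² = -3 + 2*T + 2*T²)
(1367 + h(u(y)))*21 = (1367 + (-3 + 2*(-1) + 2*(-1)²))*21 = (1367 + (-3 - 2 + 2*1))*21 = (1367 + (-3 - 2 + 2))*21 = (1367 - 3)*21 = 1364*21 = 28644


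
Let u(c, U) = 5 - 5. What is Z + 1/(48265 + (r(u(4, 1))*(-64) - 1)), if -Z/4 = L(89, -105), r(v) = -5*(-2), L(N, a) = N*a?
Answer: 1780185121/47624 ≈ 37380.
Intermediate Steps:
u(c, U) = 0
r(v) = 10
Z = 37380 (Z = -356*(-105) = -4*(-9345) = 37380)
Z + 1/(48265 + (r(u(4, 1))*(-64) - 1)) = 37380 + 1/(48265 + (10*(-64) - 1)) = 37380 + 1/(48265 + (-640 - 1)) = 37380 + 1/(48265 - 641) = 37380 + 1/47624 = 1780185121/47624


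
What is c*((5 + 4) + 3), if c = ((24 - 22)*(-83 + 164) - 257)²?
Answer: 108300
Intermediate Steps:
c = 9025 (c = (2*81 - 257)² = (162 - 257)² = (-95)² = 9025)
c*((5 + 4) + 3) = 9025*((5 + 4) + 3) = 9025*(9 + 3) = 9025*12 = 108300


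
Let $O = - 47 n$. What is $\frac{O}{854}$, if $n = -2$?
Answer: $\frac{47}{427} \approx 0.11007$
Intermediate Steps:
$O = 94$ ($O = \left(-47\right) \left(-2\right) = 94$)
$\frac{O}{854} = \frac{94}{854} = 94 \cdot \frac{1}{854} = \frac{47}{427}$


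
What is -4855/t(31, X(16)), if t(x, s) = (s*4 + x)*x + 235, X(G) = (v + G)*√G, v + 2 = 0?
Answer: -971/1628 ≈ -0.59644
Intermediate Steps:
v = -2 (v = -2 + 0 = -2)
X(G) = √G*(-2 + G) (X(G) = (-2 + G)*√G = √G*(-2 + G))
t(x, s) = 235 + x*(x + 4*s) (t(x, s) = (4*s + x)*x + 235 = (x + 4*s)*x + 235 = x*(x + 4*s) + 235 = 235 + x*(x + 4*s))
-4855/t(31, X(16)) = -4855/(235 + 31² + 4*(√16*(-2 + 16))*31) = -4855/(235 + 961 + 4*(4*14)*31) = -4855/(235 + 961 + 4*56*31) = -4855/(235 + 961 + 6944) = -4855/8140 = -4855*1/8140 = -971/1628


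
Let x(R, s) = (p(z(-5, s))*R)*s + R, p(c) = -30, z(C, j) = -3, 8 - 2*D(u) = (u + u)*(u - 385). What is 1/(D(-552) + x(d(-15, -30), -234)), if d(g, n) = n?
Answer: -1/727850 ≈ -1.3739e-6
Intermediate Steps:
D(u) = 4 - u*(-385 + u) (D(u) = 4 - (u + u)*(u - 385)/2 = 4 - 2*u*(-385 + u)/2 = 4 - u*(-385 + u))
x(R, s) = R - 30*R*s (x(R, s) = (-30*R)*s + R = -30*R*s + R = R - 30*R*s)
1/(D(-552) + x(d(-15, -30), -234)) = 1/((4 - 1*(-552)² + 385*(-552)) - 30*(1 - 30*(-234))) = 1/((4 - 1*304704 - 212520) - 30*(1 + 7020)) = 1/((4 - 304704 - 212520) - 30*7021) = 1/(-517220 - 210630) = 1/(-727850) = -1/727850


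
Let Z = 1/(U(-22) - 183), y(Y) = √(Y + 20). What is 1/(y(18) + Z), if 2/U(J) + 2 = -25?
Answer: 133461/928462733 + 24433249*√38/928462733 ≈ 0.16237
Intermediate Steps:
U(J) = -2/27 (U(J) = 2/(-2 - 25) = 2/(-27) = 2*(-1/27) = -2/27)
y(Y) = √(20 + Y)
Z = -27/4943 (Z = 1/(-2/27 - 183) = 1/(-4943/27) = -27/4943 ≈ -0.0054623)
1/(y(18) + Z) = 1/(√(20 + 18) - 27/4943) = 1/(√38 - 27/4943) = 1/(-27/4943 + √38)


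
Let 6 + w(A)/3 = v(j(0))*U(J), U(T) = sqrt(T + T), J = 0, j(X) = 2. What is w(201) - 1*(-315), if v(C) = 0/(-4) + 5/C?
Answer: 297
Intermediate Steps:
v(C) = 5/C (v(C) = 0*(-1/4) + 5/C = 0 + 5/C = 5/C)
U(T) = sqrt(2)*sqrt(T) (U(T) = sqrt(2*T) = sqrt(2)*sqrt(T))
w(A) = -18 (w(A) = -18 + 3*((5/2)*(sqrt(2)*sqrt(0))) = -18 + 3*((5*(1/2))*(sqrt(2)*0)) = -18 + 3*((5/2)*0) = -18 + 3*0 = -18 + 0 = -18)
w(201) - 1*(-315) = -18 - 1*(-315) = -18 + 315 = 297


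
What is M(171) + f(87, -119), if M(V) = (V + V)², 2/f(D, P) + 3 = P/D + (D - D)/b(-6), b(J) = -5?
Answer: 22223073/190 ≈ 1.1696e+5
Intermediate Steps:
f(D, P) = 2/(-3 + P/D) (f(D, P) = 2/(-3 + (P/D + (D - D)/(-5))) = 2/(-3 + (P/D + 0*(-⅕))) = 2/(-3 + (P/D + 0)) = 2/(-3 + P/D))
M(V) = 4*V² (M(V) = (2*V)² = 4*V²)
M(171) + f(87, -119) = 4*171² - 2*87/(-1*(-119) + 3*87) = 4*29241 - 2*87/(119 + 261) = 116964 - 2*87/380 = 116964 - 2*87*1/380 = 116964 - 87/190 = 22223073/190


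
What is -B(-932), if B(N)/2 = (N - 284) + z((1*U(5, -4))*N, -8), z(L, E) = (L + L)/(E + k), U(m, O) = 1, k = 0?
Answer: 1966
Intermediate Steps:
z(L, E) = 2*L/E (z(L, E) = (L + L)/(E + 0) = (2*L)/E = 2*L/E)
B(N) = -568 + 3*N/2 (B(N) = 2*((N - 284) + 2*((1*1)*N)/(-8)) = 2*((-284 + N) + 2*(1*N)*(-1/8)) = 2*((-284 + N) + 2*N*(-1/8)) = 2*((-284 + N) - N/4) = 2*(-284 + 3*N/4) = -568 + 3*N/2)
-B(-932) = -(-568 + (3/2)*(-932)) = -(-568 - 1398) = -1*(-1966) = 1966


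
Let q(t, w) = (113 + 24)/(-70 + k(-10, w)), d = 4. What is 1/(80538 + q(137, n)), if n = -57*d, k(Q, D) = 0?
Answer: 70/5637523 ≈ 1.2417e-5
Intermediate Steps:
n = -228 (n = -57*4 = -228)
q(t, w) = -137/70 (q(t, w) = (113 + 24)/(-70 + 0) = 137/(-70) = 137*(-1/70) = -137/70)
1/(80538 + q(137, n)) = 1/(80538 - 137/70) = 1/(5637523/70) = 70/5637523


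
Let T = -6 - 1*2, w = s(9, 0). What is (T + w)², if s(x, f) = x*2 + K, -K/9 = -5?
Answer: 3025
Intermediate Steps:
K = 45 (K = -9*(-5) = 45)
s(x, f) = 45 + 2*x (s(x, f) = x*2 + 45 = 2*x + 45 = 45 + 2*x)
w = 63 (w = 45 + 2*9 = 45 + 18 = 63)
T = -8 (T = -6 - 2 = -8)
(T + w)² = (-8 + 63)² = 55² = 3025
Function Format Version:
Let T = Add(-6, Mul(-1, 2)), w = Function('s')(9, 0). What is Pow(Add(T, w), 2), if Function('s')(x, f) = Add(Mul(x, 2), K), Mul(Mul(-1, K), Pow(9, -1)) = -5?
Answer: 3025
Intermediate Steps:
K = 45 (K = Mul(-9, -5) = 45)
Function('s')(x, f) = Add(45, Mul(2, x)) (Function('s')(x, f) = Add(Mul(x, 2), 45) = Add(Mul(2, x), 45) = Add(45, Mul(2, x)))
w = 63 (w = Add(45, Mul(2, 9)) = Add(45, 18) = 63)
T = -8 (T = Add(-6, -2) = -8)
Pow(Add(T, w), 2) = Pow(Add(-8, 63), 2) = Pow(55, 2) = 3025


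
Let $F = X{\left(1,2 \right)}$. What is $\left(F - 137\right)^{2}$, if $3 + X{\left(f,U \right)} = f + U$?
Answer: $18769$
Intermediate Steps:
$X{\left(f,U \right)} = -3 + U + f$ ($X{\left(f,U \right)} = -3 + \left(f + U\right) = -3 + \left(U + f\right) = -3 + U + f$)
$F = 0$ ($F = -3 + 2 + 1 = 0$)
$\left(F - 137\right)^{2} = \left(0 - 137\right)^{2} = \left(-137\right)^{2} = 18769$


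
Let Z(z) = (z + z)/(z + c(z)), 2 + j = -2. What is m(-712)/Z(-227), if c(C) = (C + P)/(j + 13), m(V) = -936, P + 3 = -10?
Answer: -118716/227 ≈ -522.98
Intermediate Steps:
P = -13 (P = -3 - 10 = -13)
j = -4 (j = -2 - 2 = -4)
c(C) = -13/9 + C/9 (c(C) = (C - 13)/(-4 + 13) = (-13 + C)/9 = (-13 + C)*(⅑) = -13/9 + C/9)
Z(z) = 2*z/(-13/9 + 10*z/9) (Z(z) = (z + z)/(z + (-13/9 + z/9)) = (2*z)/(-13/9 + 10*z/9) = 2*z/(-13/9 + 10*z/9))
m(-712)/Z(-227) = -936/(18*(-227)/(-13 + 10*(-227))) = -936/(18*(-227)/(-13 - 2270)) = -936/(18*(-227)/(-2283)) = -936/(18*(-227)*(-1/2283)) = -936/1362/761 = -936*761/1362 = -118716/227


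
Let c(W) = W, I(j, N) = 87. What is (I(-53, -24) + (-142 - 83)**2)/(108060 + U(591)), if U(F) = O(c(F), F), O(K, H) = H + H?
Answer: 8452/18207 ≈ 0.46422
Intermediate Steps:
O(K, H) = 2*H
U(F) = 2*F
(I(-53, -24) + (-142 - 83)**2)/(108060 + U(591)) = (87 + (-142 - 83)**2)/(108060 + 2*591) = (87 + (-225)**2)/(108060 + 1182) = (87 + 50625)/109242 = 50712*(1/109242) = 8452/18207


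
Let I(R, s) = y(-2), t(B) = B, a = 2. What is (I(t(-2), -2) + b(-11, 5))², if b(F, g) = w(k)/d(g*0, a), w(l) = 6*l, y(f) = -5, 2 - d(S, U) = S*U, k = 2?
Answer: 1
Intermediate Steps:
d(S, U) = 2 - S*U
I(R, s) = -5
b(F, g) = 6 (b(F, g) = (6*2)/(2 - 1*g*0*2) = 12/(2 - 1*0*2) = 12/(2 + 0) = 12/2 = 12*(½) = 6)
(I(t(-2), -2) + b(-11, 5))² = (-5 + 6)² = 1² = 1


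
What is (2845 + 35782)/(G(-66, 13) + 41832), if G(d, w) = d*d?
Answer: 38627/46188 ≈ 0.83630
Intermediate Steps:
G(d, w) = d**2
(2845 + 35782)/(G(-66, 13) + 41832) = (2845 + 35782)/((-66)**2 + 41832) = 38627/(4356 + 41832) = 38627/46188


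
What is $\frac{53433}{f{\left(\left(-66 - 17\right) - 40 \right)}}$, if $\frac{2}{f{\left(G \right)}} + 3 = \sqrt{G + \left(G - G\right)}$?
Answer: $- \frac{160299}{2} + \frac{53433 i \sqrt{123}}{2} \approx -80150.0 + 2.963 \cdot 10^{5} i$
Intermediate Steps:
$f{\left(G \right)} = \frac{2}{-3 + \sqrt{G}}$ ($f{\left(G \right)} = \frac{2}{-3 + \sqrt{G + \left(G - G\right)}} = \frac{2}{-3 + \sqrt{G + 0}} = \frac{2}{-3 + \sqrt{G}}$)
$\frac{53433}{f{\left(\left(-66 - 17\right) - 40 \right)}} = \frac{53433}{2 \frac{1}{-3 + \sqrt{\left(-66 - 17\right) - 40}}} = \frac{53433}{2 \frac{1}{-3 + \sqrt{-83 - 40}}} = \frac{53433}{2 \frac{1}{-3 + \sqrt{-123}}} = \frac{53433}{2 \frac{1}{-3 + i \sqrt{123}}} = 53433 \left(- \frac{3}{2} + \frac{i \sqrt{123}}{2}\right) = - \frac{160299}{2} + \frac{53433 i \sqrt{123}}{2}$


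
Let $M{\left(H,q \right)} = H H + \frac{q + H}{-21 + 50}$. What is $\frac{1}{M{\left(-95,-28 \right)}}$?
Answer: $\frac{29}{261602} \approx 0.00011086$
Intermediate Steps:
$M{\left(H,q \right)} = H^{2} + \frac{H}{29} + \frac{q}{29}$ ($M{\left(H,q \right)} = H^{2} + \frac{H + q}{29} = H^{2} + \left(H + q\right) \frac{1}{29} = H^{2} + \left(\frac{H}{29} + \frac{q}{29}\right) = H^{2} + \frac{H}{29} + \frac{q}{29}$)
$\frac{1}{M{\left(-95,-28 \right)}} = \frac{1}{\left(-95\right)^{2} + \frac{1}{29} \left(-95\right) + \frac{1}{29} \left(-28\right)} = \frac{1}{9025 - \frac{95}{29} - \frac{28}{29}} = \frac{1}{\frac{261602}{29}} = \frac{29}{261602}$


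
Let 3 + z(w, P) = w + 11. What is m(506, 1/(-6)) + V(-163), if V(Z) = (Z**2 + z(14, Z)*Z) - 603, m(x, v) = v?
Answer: 134279/6 ≈ 22380.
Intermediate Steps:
z(w, P) = 8 + w (z(w, P) = -3 + (w + 11) = -3 + (11 + w) = 8 + w)
V(Z) = -603 + Z**2 + 22*Z (V(Z) = (Z**2 + (8 + 14)*Z) - 603 = (Z**2 + 22*Z) - 603 = -603 + Z**2 + 22*Z)
m(506, 1/(-6)) + V(-163) = 1/(-6) + (-603 + (-163)**2 + 22*(-163)) = -1/6 + (-603 + 26569 - 3586) = -1/6 + 22380 = 134279/6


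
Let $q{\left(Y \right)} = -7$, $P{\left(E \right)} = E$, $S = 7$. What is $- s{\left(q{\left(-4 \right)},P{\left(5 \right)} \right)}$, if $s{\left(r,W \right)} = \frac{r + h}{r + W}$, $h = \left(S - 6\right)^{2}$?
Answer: $-3$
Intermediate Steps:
$h = 1$ ($h = \left(7 - 6\right)^{2} = 1^{2} = 1$)
$s{\left(r,W \right)} = \frac{1 + r}{W + r}$ ($s{\left(r,W \right)} = \frac{r + 1}{r + W} = \frac{1 + r}{W + r}$)
$- s{\left(q{\left(-4 \right)},P{\left(5 \right)} \right)} = - \frac{1 - 7}{5 - 7} = - \frac{-6}{-2} = - \frac{\left(-1\right) \left(-6\right)}{2} = \left(-1\right) 3 = -3$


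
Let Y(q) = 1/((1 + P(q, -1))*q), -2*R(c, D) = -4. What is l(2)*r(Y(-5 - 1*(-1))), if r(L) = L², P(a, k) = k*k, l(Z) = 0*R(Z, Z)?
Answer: 0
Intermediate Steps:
R(c, D) = 2 (R(c, D) = -½*(-4) = 2)
l(Z) = 0 (l(Z) = 0*2 = 0)
P(a, k) = k²
Y(q) = 1/(2*q) (Y(q) = 1/((1 + (-1)²)*q) = 1/((1 + 1)*q) = 1/(2*q))
l(2)*r(Y(-5 - 1*(-1))) = 0*(1/(2*(-5 - 1*(-1))))² = 0*(1/(2*(-5 + 1)))² = 0*((½)/(-4))² = 0*((½)*(-¼))² = 0*(-⅛)² = 0*(1/64) = 0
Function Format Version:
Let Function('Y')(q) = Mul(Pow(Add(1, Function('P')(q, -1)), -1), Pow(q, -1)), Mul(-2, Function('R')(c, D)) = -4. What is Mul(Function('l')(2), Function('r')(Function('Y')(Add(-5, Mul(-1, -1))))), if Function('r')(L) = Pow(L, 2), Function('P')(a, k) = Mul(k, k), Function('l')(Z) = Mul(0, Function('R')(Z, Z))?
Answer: 0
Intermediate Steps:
Function('R')(c, D) = 2 (Function('R')(c, D) = Mul(Rational(-1, 2), -4) = 2)
Function('l')(Z) = 0 (Function('l')(Z) = Mul(0, 2) = 0)
Function('P')(a, k) = Pow(k, 2)
Function('Y')(q) = Mul(Rational(1, 2), Pow(q, -1)) (Function('Y')(q) = Mul(Pow(Add(1, Pow(-1, 2)), -1), Pow(q, -1)) = Mul(Pow(Add(1, 1), -1), Pow(q, -1)) = Mul(Pow(2, -1), Pow(q, -1)) = Mul(Rational(1, 2), Pow(q, -1)))
Mul(Function('l')(2), Function('r')(Function('Y')(Add(-5, Mul(-1, -1))))) = Mul(0, Pow(Mul(Rational(1, 2), Pow(Add(-5, Mul(-1, -1)), -1)), 2)) = Mul(0, Pow(Mul(Rational(1, 2), Pow(Add(-5, 1), -1)), 2)) = Mul(0, Pow(Mul(Rational(1, 2), Pow(-4, -1)), 2)) = Mul(0, Pow(Mul(Rational(1, 2), Rational(-1, 4)), 2)) = Mul(0, Pow(Rational(-1, 8), 2)) = Mul(0, Rational(1, 64)) = 0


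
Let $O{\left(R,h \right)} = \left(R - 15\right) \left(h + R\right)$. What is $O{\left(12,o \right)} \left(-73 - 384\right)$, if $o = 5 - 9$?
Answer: $10968$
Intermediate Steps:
$o = -4$ ($o = 5 - 9 = -4$)
$O{\left(R,h \right)} = \left(-15 + R\right) \left(R + h\right)$
$O{\left(12,o \right)} \left(-73 - 384\right) = \left(12^{2} - 180 - -60 + 12 \left(-4\right)\right) \left(-73 - 384\right) = \left(144 - 180 + 60 - 48\right) \left(-457\right) = \left(-24\right) \left(-457\right) = 10968$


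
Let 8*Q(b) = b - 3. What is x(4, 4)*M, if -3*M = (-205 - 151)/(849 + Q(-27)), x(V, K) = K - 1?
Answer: 1424/3381 ≈ 0.42118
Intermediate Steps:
x(V, K) = -1 + K
Q(b) = -3/8 + b/8 (Q(b) = (b - 3)/8 = (-3 + b)/8 = -3/8 + b/8)
M = 1424/10143 (M = -(-205 - 151)/(3*(849 + (-3/8 + (⅛)*(-27)))) = -(-356)/(3*(849 + (-3/8 - 27/8))) = -(-356)/(3*(849 - 15/4)) = -(-356)/(3*3381/4) = -(-356)*4/(3*3381) = -⅓*(-1424/3381) = 1424/10143 ≈ 0.14039)
x(4, 4)*M = (-1 + 4)*(1424/10143) = 3*(1424/10143) = 1424/3381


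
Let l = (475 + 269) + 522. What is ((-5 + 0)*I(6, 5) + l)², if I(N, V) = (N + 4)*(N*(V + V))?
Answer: 3006756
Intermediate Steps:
I(N, V) = 2*N*V*(4 + N) (I(N, V) = (4 + N)*(N*(2*V)) = (4 + N)*(2*N*V) = 2*N*V*(4 + N))
l = 1266 (l = 744 + 522 = 1266)
((-5 + 0)*I(6, 5) + l)² = ((-5 + 0)*(2*6*5*(4 + 6)) + 1266)² = (-10*6*5*10 + 1266)² = (-5*600 + 1266)² = (-3000 + 1266)² = (-1734)² = 3006756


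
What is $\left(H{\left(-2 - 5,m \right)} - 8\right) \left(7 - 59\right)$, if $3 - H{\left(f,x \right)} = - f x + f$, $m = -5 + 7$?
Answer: $624$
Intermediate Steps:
$m = 2$
$H{\left(f,x \right)} = 3 - f + f x$ ($H{\left(f,x \right)} = 3 - \left(- f x + f\right) = 3 - \left(f - f x\right) = 3 + \left(- f + f x\right) = 3 - f + f x$)
$\left(H{\left(-2 - 5,m \right)} - 8\right) \left(7 - 59\right) = \left(\left(3 - \left(-2 - 5\right) + \left(-2 - 5\right) 2\right) - 8\right) \left(7 - 59\right) = \left(\left(3 - \left(-2 - 5\right) + \left(-2 - 5\right) 2\right) - 8\right) \left(-52\right) = \left(\left(3 - -7 - 14\right) - 8\right) \left(-52\right) = \left(\left(3 + 7 - 14\right) - 8\right) \left(-52\right) = \left(-4 - 8\right) \left(-52\right) = \left(-12\right) \left(-52\right) = 624$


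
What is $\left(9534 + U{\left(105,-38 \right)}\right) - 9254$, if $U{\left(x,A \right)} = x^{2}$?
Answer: $11305$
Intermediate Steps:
$\left(9534 + U{\left(105,-38 \right)}\right) - 9254 = \left(9534 + 105^{2}\right) - 9254 = \left(9534 + 11025\right) - 9254 = 20559 - 9254 = 11305$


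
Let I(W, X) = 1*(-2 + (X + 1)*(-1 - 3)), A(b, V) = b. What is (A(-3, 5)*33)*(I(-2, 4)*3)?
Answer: 6534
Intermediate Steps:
I(W, X) = -6 - 4*X (I(W, X) = 1*(-2 + (1 + X)*(-4)) = 1*(-2 + (-4 - 4*X)) = 1*(-6 - 4*X) = -6 - 4*X)
(A(-3, 5)*33)*(I(-2, 4)*3) = (-3*33)*((-6 - 4*4)*3) = -99*(-6 - 16)*3 = -(-2178)*3 = -99*(-66) = 6534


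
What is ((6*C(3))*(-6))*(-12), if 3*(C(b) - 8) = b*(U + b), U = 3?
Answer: 6048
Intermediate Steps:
C(b) = 8 + b*(3 + b)/3 (C(b) = 8 + (b*(3 + b))/3 = 8 + b*(3 + b)/3)
((6*C(3))*(-6))*(-12) = ((6*(8 + 3 + (1/3)*3**2))*(-6))*(-12) = ((6*(8 + 3 + (1/3)*9))*(-6))*(-12) = ((6*(8 + 3 + 3))*(-6))*(-12) = ((6*14)*(-6))*(-12) = (84*(-6))*(-12) = -504*(-12) = 6048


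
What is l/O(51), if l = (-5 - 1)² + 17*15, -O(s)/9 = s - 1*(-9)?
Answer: -97/180 ≈ -0.53889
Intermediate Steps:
O(s) = -81 - 9*s (O(s) = -9*(s - 1*(-9)) = -9*(s + 9) = -9*(9 + s) = -81 - 9*s)
l = 291 (l = (-6)² + 255 = 36 + 255 = 291)
l/O(51) = 291/(-81 - 9*51) = 291/(-81 - 459) = 291/(-540) = 291*(-1/540) = -97/180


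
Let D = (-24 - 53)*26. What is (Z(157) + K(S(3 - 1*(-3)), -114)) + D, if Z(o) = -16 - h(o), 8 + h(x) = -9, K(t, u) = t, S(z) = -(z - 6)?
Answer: -2001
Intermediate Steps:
S(z) = 6 - z (S(z) = -(-6 + z) = 6 - z)
h(x) = -17 (h(x) = -8 - 9 = -17)
Z(o) = 1 (Z(o) = -16 - 1*(-17) = -16 + 17 = 1)
D = -2002 (D = -77*26 = -2002)
(Z(157) + K(S(3 - 1*(-3)), -114)) + D = (1 + (6 - (3 - 1*(-3)))) - 2002 = (1 + (6 - (3 + 3))) - 2002 = (1 + (6 - 1*6)) - 2002 = (1 + (6 - 6)) - 2002 = (1 + 0) - 2002 = 1 - 2002 = -2001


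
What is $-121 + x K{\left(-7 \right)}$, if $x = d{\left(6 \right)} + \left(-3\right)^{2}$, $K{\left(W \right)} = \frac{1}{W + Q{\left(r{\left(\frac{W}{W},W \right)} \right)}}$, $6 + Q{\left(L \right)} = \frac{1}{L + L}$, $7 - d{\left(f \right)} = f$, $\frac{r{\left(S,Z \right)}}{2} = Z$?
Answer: $- \frac{8889}{73} \approx -121.77$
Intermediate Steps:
$r{\left(S,Z \right)} = 2 Z$
$d{\left(f \right)} = 7 - f$
$Q{\left(L \right)} = -6 + \frac{1}{2 L}$ ($Q{\left(L \right)} = -6 + \frac{1}{L + L} = -6 + \frac{1}{2 L}$)
$K{\left(W \right)} = \frac{1}{-6 + W + \frac{1}{4 W}}$ ($K{\left(W \right)} = \frac{1}{W - \left(6 - \frac{1}{2 \cdot 2 W}\right)} = \frac{1}{W - \left(6 - \frac{\frac{1}{2} \frac{1}{W}}{2}\right)} = \frac{1}{W - \left(6 - \frac{1}{4 W}\right)} = \frac{1}{-6 + W + \frac{1}{4 W}}$)
$x = 10$ ($x = \left(7 - 6\right) + \left(-3\right)^{2} = \left(7 - 6\right) + 9 = 1 + 9 = 10$)
$-121 + x K{\left(-7 \right)} = -121 + 10 \cdot 4 \left(-7\right) \frac{1}{1 + 4 \left(-7\right) \left(-6 - 7\right)} = -121 + 10 \cdot 4 \left(-7\right) \frac{1}{1 + 4 \left(-7\right) \left(-13\right)} = -121 + 10 \cdot 4 \left(-7\right) \frac{1}{1 + 364} = -121 + 10 \cdot 4 \left(-7\right) \frac{1}{365} = -121 + 10 \left(- \frac{28}{365}\right) = -121 - \frac{56}{73} = - \frac{8889}{73}$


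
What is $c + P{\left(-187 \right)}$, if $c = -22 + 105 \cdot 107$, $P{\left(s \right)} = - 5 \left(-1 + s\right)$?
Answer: $12153$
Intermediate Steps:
$P{\left(s \right)} = 5 - 5 s$
$c = 11213$ ($c = -22 + 11235 = 11213$)
$c + P{\left(-187 \right)} = 11213 + \left(5 - -935\right) = 11213 + \left(5 + 935\right) = 11213 + 940 = 12153$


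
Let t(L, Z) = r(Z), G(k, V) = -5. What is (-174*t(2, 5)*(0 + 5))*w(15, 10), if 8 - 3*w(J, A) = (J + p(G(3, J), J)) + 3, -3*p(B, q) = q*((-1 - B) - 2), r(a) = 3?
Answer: 0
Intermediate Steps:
t(L, Z) = 3
p(B, q) = -q*(-3 - B)/3 (p(B, q) = -q*((-1 - B) - 2)/3 = -q*(-3 - B)/3)
w(J, A) = 5/3 - J/9 (w(J, A) = 8/3 - ((J + J*(3 - 5)/3) + 3)/3 = 8/3 - ((J + (1/3)*J*(-2)) + 3)/3 = 8/3 - ((J - 2*J/3) + 3)/3 = 8/3 - (J/3 + 3)/3 = 8/3 - (3 + J/3)/3 = 8/3 + (-1 - J/9) = 5/3 - J/9)
(-174*t(2, 5)*(0 + 5))*w(15, 10) = (-522*(0 + 5))*(5/3 - 1/9*15) = (-522*5)*(5/3 - 5/3) = -174*15*0 = -2610*0 = 0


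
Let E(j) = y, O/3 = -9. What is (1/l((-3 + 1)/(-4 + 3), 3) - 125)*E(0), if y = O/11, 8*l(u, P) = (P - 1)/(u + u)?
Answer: 2943/11 ≈ 267.55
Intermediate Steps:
O = -27 (O = 3*(-9) = -27)
l(u, P) = (-1 + P)/(16*u) (l(u, P) = ((P - 1)/(u + u))/8 = ((-1 + P)/((2*u)))/8 = ((-1 + P)*(1/(2*u)))/8 = ((-1 + P)/(2*u))/8 = (-1 + P)/(16*u))
y = -27/11 ≈ -2.4545
E(j) = -27/11
(1/l((-3 + 1)/(-4 + 3), 3) - 125)*E(0) = (1/((-1 + 3)/(16*(((-3 + 1)/(-4 + 3))))) - 125)*(-27/11) = (1/((1/16)*2/(-2/(-1))) - 125)*(-27/11) = (1/((1/16)*2/(-2*(-1))) - 125)*(-27/11) = (1/((1/16)*2/2) - 125)*(-27/11) = (1/((1/16)*(½)*2) - 125)*(-27/11) = (1/(1/16) - 125)*(-27/11) = (16 - 125)*(-27/11) = -109*(-27/11) = 2943/11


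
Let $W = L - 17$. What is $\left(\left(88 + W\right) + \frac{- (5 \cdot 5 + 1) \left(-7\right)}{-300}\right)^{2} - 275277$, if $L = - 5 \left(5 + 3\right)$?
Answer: $- \frac{6172948019}{22500} \approx -2.7435 \cdot 10^{5}$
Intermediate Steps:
$L = -40$ ($L = \left(-5\right) 8 = -40$)
$W = -57$ ($W = -40 - 17 = -57$)
$\left(\left(88 + W\right) + \frac{- (5 \cdot 5 + 1) \left(-7\right)}{-300}\right)^{2} - 275277 = \left(\left(88 - 57\right) + \frac{- (5 \cdot 5 + 1) \left(-7\right)}{-300}\right)^{2} - 275277 = \left(31 + - (25 + 1) \left(-7\right) \left(- \frac{1}{300}\right)\right)^{2} - 275277 = \left(31 + \left(-1\right) 26 \left(-7\right) \left(- \frac{1}{300}\right)\right)^{2} - 275277 = \left(31 + \left(-26\right) \left(-7\right) \left(- \frac{1}{300}\right)\right)^{2} - 275277 = \left(31 + 182 \left(- \frac{1}{300}\right)\right)^{2} - 275277 = \left(31 - \frac{91}{150}\right)^{2} - 275277 = \left(\frac{4559}{150}\right)^{2} - 275277 = \frac{20784481}{22500} - 275277 = - \frac{6172948019}{22500}$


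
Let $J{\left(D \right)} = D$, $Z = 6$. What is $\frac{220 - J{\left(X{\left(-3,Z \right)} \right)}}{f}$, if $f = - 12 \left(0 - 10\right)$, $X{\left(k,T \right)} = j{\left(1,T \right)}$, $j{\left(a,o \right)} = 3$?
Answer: $\frac{217}{120} \approx 1.8083$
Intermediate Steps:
$X{\left(k,T \right)} = 3$
$f = 120$ ($f = \left(-12\right) \left(-10\right) = 120$)
$\frac{220 - J{\left(X{\left(-3,Z \right)} \right)}}{f} = \frac{220 - 3}{120} = \left(220 - 3\right) \frac{1}{120} = 217 \cdot \frac{1}{120} = \frac{217}{120}$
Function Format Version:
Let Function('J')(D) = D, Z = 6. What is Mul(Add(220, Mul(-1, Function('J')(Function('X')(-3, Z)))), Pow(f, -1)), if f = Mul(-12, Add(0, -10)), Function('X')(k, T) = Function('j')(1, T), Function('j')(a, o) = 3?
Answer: Rational(217, 120) ≈ 1.8083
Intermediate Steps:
Function('X')(k, T) = 3
f = 120 (f = Mul(-12, -10) = 120)
Mul(Add(220, Mul(-1, Function('J')(Function('X')(-3, Z)))), Pow(f, -1)) = Mul(Add(220, Mul(-1, 3)), Pow(120, -1)) = Mul(Add(220, -3), Rational(1, 120)) = Mul(217, Rational(1, 120)) = Rational(217, 120)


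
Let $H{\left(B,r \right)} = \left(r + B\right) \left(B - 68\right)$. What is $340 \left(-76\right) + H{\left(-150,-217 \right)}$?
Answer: $54166$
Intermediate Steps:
$H{\left(B,r \right)} = \left(-68 + B\right) \left(B + r\right)$ ($H{\left(B,r \right)} = \left(B + r\right) \left(-68 + B\right) = \left(-68 + B\right) \left(B + r\right)$)
$340 \left(-76\right) + H{\left(-150,-217 \right)} = 340 \left(-76\right) - \left(-57506 - 22500\right) = -25840 + \left(22500 + 10200 + 14756 + 32550\right) = -25840 + 80006 = 54166$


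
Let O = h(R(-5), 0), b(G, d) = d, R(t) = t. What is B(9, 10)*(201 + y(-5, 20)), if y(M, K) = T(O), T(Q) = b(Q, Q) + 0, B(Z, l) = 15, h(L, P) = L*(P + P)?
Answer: 3015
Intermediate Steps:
h(L, P) = 2*L*P (h(L, P) = L*(2*P) = 2*L*P)
O = 0 (O = 2*(-5)*0 = 0)
T(Q) = Q (T(Q) = Q + 0 = Q)
y(M, K) = 0
B(9, 10)*(201 + y(-5, 20)) = 15*(201 + 0) = 15*201 = 3015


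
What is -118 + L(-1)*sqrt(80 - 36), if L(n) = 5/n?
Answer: -118 - 10*sqrt(11) ≈ -151.17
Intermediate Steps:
-118 + L(-1)*sqrt(80 - 36) = -118 + (5/(-1))*sqrt(80 - 36) = -118 + (5*(-1))*sqrt(44) = -118 - 10*sqrt(11)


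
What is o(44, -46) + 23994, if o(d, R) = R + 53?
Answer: 24001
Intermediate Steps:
o(d, R) = 53 + R
o(44, -46) + 23994 = (53 - 46) + 23994 = 7 + 23994 = 24001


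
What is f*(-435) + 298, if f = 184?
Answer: -79742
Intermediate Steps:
f*(-435) + 298 = 184*(-435) + 298 = -80040 + 298 = -79742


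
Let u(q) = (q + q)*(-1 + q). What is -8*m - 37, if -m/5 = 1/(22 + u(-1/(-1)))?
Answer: -387/11 ≈ -35.182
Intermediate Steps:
u(q) = 2*q*(-1 + q) (u(q) = (2*q)*(-1 + q) = 2*q*(-1 + q))
m = -5/22 (m = -5/(22 + 2*(-1/(-1))*(-1 - 1/(-1))) = -5/(22 + 2*(-1*(-1))*(-1 - 1*(-1))) = -5/(22 + 2*1*(-1 + 1)) = -5/(22 + 2*1*0) = -5/(22 + 0) = -5/22 ≈ -0.22727)
-8*m - 37 = -8*(-5/22) - 37 = 20/11 - 37 = -387/11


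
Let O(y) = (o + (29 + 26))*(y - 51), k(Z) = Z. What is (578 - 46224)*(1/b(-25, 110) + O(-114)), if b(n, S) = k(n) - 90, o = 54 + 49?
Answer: 136849035946/115 ≈ 1.1900e+9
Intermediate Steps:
o = 103
O(y) = -8058 + 158*y (O(y) = (103 + (29 + 26))*(y - 51) = (103 + 55)*(-51 + y) = 158*(-51 + y) = -8058 + 158*y)
b(n, S) = -90 + n (b(n, S) = n - 90 = -90 + n)
(578 - 46224)*(1/b(-25, 110) + O(-114)) = (578 - 46224)*(1/(-90 - 25) + (-8058 + 158*(-114))) = -45646*(1/(-115) + (-8058 - 18012)) = -45646*(-1/115 - 26070) = -45646*(-2998051/115) = 136849035946/115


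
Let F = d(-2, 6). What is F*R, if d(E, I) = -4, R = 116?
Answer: -464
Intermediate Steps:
F = -4
F*R = -4*116 = -464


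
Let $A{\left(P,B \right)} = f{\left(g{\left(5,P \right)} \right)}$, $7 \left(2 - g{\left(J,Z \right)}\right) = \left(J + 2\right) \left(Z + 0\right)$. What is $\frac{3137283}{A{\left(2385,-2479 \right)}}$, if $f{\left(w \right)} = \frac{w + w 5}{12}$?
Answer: $- \frac{6274566}{2383} \approx -2633.1$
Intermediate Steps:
$g{\left(J,Z \right)} = 2 - \frac{Z \left(2 + J\right)}{7}$ ($g{\left(J,Z \right)} = 2 - \frac{\left(J + 2\right) \left(Z + 0\right)}{7} = 2 - \frac{\left(2 + J\right) Z}{7} = 2 - \frac{Z \left(2 + J\right)}{7}$)
$f{\left(w \right)} = \frac{w}{2}$ ($f{\left(w \right)} = \left(w + 5 w\right) \frac{1}{12} = 6 w \frac{1}{12} = \frac{w}{2}$)
$A{\left(P,B \right)} = 1 - \frac{P}{2}$ ($A{\left(P,B \right)} = \frac{2 - \frac{2 P}{7} - \frac{5 P}{7}}{2} = \frac{2 - P}{2} = 1 - \frac{P}{2}$)
$\frac{3137283}{A{\left(2385,-2479 \right)}} = \frac{3137283}{1 - \frac{2385}{2}} = \frac{3137283}{- \frac{2383}{2}} = 3137283 \left(- \frac{2}{2383}\right) = - \frac{6274566}{2383}$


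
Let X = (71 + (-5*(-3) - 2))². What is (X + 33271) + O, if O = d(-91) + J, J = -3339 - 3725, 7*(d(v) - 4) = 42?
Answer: 33273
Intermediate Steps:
d(v) = 10 (d(v) = 4 + (⅐)*42 = 4 + 6 = 10)
J = -7064
X = 7056 (X = (71 + (15 - 2))² = (71 + 13)² = 84² = 7056)
O = -7054 (O = 10 - 7064 = -7054)
(X + 33271) + O = (7056 + 33271) - 7054 = 40327 - 7054 = 33273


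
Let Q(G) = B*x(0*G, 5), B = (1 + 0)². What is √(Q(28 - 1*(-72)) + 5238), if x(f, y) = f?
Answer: 3*√582 ≈ 72.374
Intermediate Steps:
B = 1 (B = 1² = 1)
Q(G) = 0 (Q(G) = 1*(0*G) = 1*0 = 0)
√(Q(28 - 1*(-72)) + 5238) = √(0 + 5238) = √5238 = 3*√582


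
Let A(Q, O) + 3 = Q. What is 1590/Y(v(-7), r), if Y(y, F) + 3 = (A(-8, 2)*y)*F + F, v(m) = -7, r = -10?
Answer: -530/261 ≈ -2.0307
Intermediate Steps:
A(Q, O) = -3 + Q
Y(y, F) = -3 + F - 11*F*y (Y(y, F) = -3 + (((-3 - 8)*y)*F + F) = -3 + ((-11*y)*F + F) = -3 + (-11*F*y + F) = -3 + (F - 11*F*y) = -3 + F - 11*F*y)
1590/Y(v(-7), r) = 1590/(-3 - 10 - 11*(-10)*(-7)) = 1590/(-3 - 10 - 770) = 1590/(-783) = 1590*(-1/783) = -530/261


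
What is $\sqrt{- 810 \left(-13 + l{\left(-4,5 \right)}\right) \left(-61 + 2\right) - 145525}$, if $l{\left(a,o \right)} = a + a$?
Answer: $i \sqrt{1149115} \approx 1072.0 i$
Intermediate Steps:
$l{\left(a,o \right)} = 2 a$
$\sqrt{- 810 \left(-13 + l{\left(-4,5 \right)}\right) \left(-61 + 2\right) - 145525} = \sqrt{- 810 \left(-13 + 2 \left(-4\right)\right) \left(-61 + 2\right) - 145525} = \sqrt{- 810 \left(-13 - 8\right) \left(-59\right) - 145525} = \sqrt{- 810 \left(\left(-21\right) \left(-59\right)\right) - 145525} = \sqrt{\left(-810\right) 1239 - 145525} = \sqrt{-1003590 - 145525} = \sqrt{-1149115} = i \sqrt{1149115}$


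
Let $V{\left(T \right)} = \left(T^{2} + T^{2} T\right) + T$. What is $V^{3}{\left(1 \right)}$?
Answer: $27$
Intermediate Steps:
$V{\left(T \right)} = T + T^{2} + T^{3}$ ($V{\left(T \right)} = \left(T^{2} + T^{3}\right) + T = T + T^{2} + T^{3}$)
$V^{3}{\left(1 \right)} = \left(1 \left(1 + 1 + 1^{2}\right)\right)^{3} = \left(1 \left(1 + 1 + 1\right)\right)^{3} = \left(1 \cdot 3\right)^{3} = 3^{3} = 27$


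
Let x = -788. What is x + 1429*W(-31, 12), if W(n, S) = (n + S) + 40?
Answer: 29221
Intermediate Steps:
W(n, S) = 40 + S + n (W(n, S) = (S + n) + 40 = 40 + S + n)
x + 1429*W(-31, 12) = -788 + 1429*(40 + 12 - 31) = -788 + 1429*21 = -788 + 30009 = 29221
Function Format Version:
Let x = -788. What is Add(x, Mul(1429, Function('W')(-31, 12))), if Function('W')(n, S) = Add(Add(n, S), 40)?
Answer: 29221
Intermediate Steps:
Function('W')(n, S) = Add(40, S, n) (Function('W')(n, S) = Add(Add(S, n), 40) = Add(40, S, n))
Add(x, Mul(1429, Function('W')(-31, 12))) = Add(-788, Mul(1429, Add(40, 12, -31))) = Add(-788, Mul(1429, 21)) = Add(-788, 30009) = 29221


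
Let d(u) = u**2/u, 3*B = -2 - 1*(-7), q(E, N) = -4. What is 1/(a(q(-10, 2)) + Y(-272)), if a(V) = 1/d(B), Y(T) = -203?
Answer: -5/1012 ≈ -0.0049407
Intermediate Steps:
B = 5/3 (B = (-2 - 1*(-7))/3 = (-2 + 7)/3 = (1/3)*5 = 5/3 ≈ 1.6667)
d(u) = u
a(V) = 3/5 (a(V) = 1/(5/3) = 3/5)
1/(a(q(-10, 2)) + Y(-272)) = 1/(3/5 - 203) = 1/(-1012/5) = -5/1012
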